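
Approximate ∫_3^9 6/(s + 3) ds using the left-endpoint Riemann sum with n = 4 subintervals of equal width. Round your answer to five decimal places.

Δs = (9 − 3)/4 = 1.5.
Left endpoints: 3, 4.5, 6, 7.5.
f(3) = 1, f(4.5) = 0.8, f(6) = 2/3, f(7.5) = 4/7.
Sum = Δs · [f(3) + f(4.5) + f(6) + f(7.5)].
Sum ≈ 4.55714.

4.55714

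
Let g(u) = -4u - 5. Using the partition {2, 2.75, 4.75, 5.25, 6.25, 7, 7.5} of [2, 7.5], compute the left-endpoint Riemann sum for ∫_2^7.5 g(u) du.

-118.75

Subinterval widths: 0.75, 2, 0.5, 1, 0.75, 0.5.
Left endpoints: 2, 2.75, 4.75, 5.25, 6.25, 7.
g(2) = -13, g(2.75) = -16, g(4.75) = -24, g(5.25) = -26, g(6.25) = -30, g(7) = -33.
Sum = Σ Δu_i · g(u_i).
Sum = -118.75.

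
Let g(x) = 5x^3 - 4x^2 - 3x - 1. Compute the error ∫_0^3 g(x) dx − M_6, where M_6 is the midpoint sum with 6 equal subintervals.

1.15625

Exact integral: ∫_0^3 g(x) dx = 48.75.
M_6 = 47.59375.
Error = 48.75 − 47.59375 = 1.15625.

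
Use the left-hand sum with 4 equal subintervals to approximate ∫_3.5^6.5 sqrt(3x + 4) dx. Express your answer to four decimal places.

Δx = (6.5 − 3.5)/4 = 0.75.
Left endpoints: 3.5, 4.25, 5, 5.75.
f(3.5) ≈ 3.8079, f(4.25) ≈ 4.0927, f(5) ≈ 4.3589, f(5.75) ≈ 4.6098.
Sum = Δx · [f(3.5) + f(4.25) + f(5) + f(5.75)].
Sum ≈ 12.6519.

12.6519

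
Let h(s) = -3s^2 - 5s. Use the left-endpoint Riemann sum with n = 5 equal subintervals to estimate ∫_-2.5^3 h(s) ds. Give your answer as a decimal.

-33.165

Δs = (3 − (-2.5))/5 = 1.1.
Left endpoints: -2.5, -1.4, -0.3, 0.8, 1.9.
h(-2.5) = -6.25, h(-1.4) = 1.12, h(-0.3) = 1.23, h(0.8) = -5.92, h(1.9) = -20.33.
Sum = Δs · [h(-2.5) + h(-1.4) + h(-0.3) + h(0.8) + h(1.9)].
Sum = -33.165.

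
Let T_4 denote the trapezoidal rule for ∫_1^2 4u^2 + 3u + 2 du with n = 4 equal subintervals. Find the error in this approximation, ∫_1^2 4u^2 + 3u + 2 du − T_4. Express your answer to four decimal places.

-0.0417

Exact integral: ∫_1^2 f(u) du ≈ 15.833333.
T_4 = 15.875.
Error ≈ 15.833333 − 15.875 ≈ -0.0417.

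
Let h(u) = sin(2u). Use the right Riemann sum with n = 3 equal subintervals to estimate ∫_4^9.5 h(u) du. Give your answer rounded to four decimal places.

Δu = (9.5 − 4)/3 = 11/6.
Right endpoints: 35/6, 23/3, 9.5.
h(35/6) ≈ -0.7831, h(23/3) ≈ 0.3659, h(9.5) ≈ 0.1499.
Sum = Δu · [h(35/6) + h(23/3) + h(9.5)].
Sum ≈ -0.4901.

-0.4901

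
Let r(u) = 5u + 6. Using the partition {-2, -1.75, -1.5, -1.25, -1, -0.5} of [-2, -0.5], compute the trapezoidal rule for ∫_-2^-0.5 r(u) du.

Subinterval widths: 0.25, 0.25, 0.25, 0.25, 0.5.
r(-2) = -4, r(-1.75) = -2.75, r(-1.5) = -1.5, r(-1.25) = -0.25, r(-1) = 1, r(-0.5) = 3.5.
On each subinterval the trapezoid contributes (Δu_i/2)·[r(u_{i-1}) + r(u_i)].
Sum = -0.375.

-0.375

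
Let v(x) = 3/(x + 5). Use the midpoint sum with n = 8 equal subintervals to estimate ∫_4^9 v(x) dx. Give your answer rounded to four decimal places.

Δx = (9 − 4)/8 = 0.625.
Midpoints: 4.3125, 4.9375, 5.5625, 6.1875, 6.8125, 7.4375, 8.0625, 8.6875.
v(4.3125) = 48/149, v(4.9375) = 16/53, v(5.5625) = 48/169, v(6.1875) = 48/179, v(6.8125) = 16/63, v(7.4375) = 48/199, v(8.0625) = 48/209, v(8.6875) = 16/73.
Sum = Δx · [v(4.3125) + v(4.9375) + v(5.5625) + ...].
Sum ≈ 1.3251.

1.3251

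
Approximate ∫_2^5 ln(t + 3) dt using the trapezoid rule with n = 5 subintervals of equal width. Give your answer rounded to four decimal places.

Δt = (5 − 2)/5 = 0.6.
f(2) ≈ 1.6094, f(2.6) ≈ 1.7228, f(3.2) ≈ 1.8245, f(3.8) ≈ 1.9169, f(4.4) ≈ 2.0015, f(5) ≈ 2.0794.
T_5 = (Δt/2)·[f(t_0) + 2f(t_1) + ... + 2f(t_{4}) + f(t_5)].
Sum ≈ 5.5861.

5.5861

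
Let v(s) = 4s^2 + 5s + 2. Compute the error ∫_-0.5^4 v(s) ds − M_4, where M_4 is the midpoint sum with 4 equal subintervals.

Exact integral: ∫_-0.5^4 v(s) ds = 133.875.
M_4 = 131.9765625.
Error = 133.875 − 131.9765625 = 1.8984375.

1.8984375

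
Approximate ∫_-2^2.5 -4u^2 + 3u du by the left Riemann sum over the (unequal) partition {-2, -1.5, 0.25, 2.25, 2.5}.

-37

Subinterval widths: 0.5, 1.75, 2, 0.25.
Left endpoints: -2, -1.5, 0.25, 2.25.
f(-2) = -22, f(-1.5) = -13.5, f(0.25) = 0.5, f(2.25) = -13.5.
Sum = Σ Δu_i · f(u_i).
Sum = -37.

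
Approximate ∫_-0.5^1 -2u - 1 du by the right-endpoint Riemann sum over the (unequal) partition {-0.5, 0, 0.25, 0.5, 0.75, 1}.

Subinterval widths: 0.5, 0.25, 0.25, 0.25, 0.25.
Right endpoints: 0, 0.25, 0.5, 0.75, 1.
f(0) = -1, f(0.25) = -1.5, f(0.5) = -2, f(0.75) = -2.5, f(1) = -3.
Sum = Σ Δu_i · f(u_i).
Sum = -2.75.

-2.75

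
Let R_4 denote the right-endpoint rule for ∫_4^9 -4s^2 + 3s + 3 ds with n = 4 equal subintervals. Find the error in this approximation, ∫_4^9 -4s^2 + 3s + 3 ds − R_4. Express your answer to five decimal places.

Exact integral: ∫_4^9 f(s) ds ≈ -774.1666667.
R_4 = -932.5.
Error ≈ -774.1666667 − (-932.5) ≈ 158.33333.

158.33333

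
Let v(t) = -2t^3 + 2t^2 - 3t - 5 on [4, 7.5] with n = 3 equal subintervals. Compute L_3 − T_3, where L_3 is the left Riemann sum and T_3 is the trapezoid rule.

L_3 ≈ -942.4398148.
T_3 ≈ -1319.1273148.
L_3 − T_3 = 376.6875.

376.6875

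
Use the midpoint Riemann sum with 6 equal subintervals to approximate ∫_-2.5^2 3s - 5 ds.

-25.875

Δs = (2 − (-2.5))/6 = 0.75.
Midpoints: -2.125, -1.375, -0.625, 0.125, 0.875, 1.625.
f(-2.125) = -11.375, f(-1.375) = -9.125, f(-0.625) = -6.875, f(0.125) = -4.625, f(0.875) = -2.375, f(1.625) = -0.125.
Sum = Δs · [f(-2.125) + f(-1.375) + f(-0.625) + ...].
Sum = -25.875.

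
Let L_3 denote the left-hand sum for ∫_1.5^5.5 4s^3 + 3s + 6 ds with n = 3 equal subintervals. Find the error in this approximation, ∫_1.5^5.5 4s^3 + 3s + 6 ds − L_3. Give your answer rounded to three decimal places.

Exact integral: ∫_1.5^5.5 f(s) ds = 976.
L_3 ≈ 583.11111.
Error ≈ 976 − 583.11111 ≈ 392.889.

392.889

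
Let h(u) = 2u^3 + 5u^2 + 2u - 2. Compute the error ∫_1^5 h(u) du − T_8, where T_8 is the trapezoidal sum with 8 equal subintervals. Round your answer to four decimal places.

Exact integral: ∫_1^5 h(u) du ≈ 534.666667.
T_8 = 538.5.
Error ≈ 534.666667 − 538.5 ≈ -3.8333.

-3.8333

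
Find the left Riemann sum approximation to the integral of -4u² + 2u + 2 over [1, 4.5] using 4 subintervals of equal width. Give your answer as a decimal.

-65.078125

Δu = (4.5 − 1)/4 = 0.875.
Left endpoints: 1, 1.875, 2.75, 3.625.
f(1) = 0, f(1.875) = -8.3125, f(2.75) = -22.75, f(3.625) = -43.3125.
Sum = Δu · [f(1) + f(1.875) + f(2.75) + f(3.625)].
Sum = -65.078125.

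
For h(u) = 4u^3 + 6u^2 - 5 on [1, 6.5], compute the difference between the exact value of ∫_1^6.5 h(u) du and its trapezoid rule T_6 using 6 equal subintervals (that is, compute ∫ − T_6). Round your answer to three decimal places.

-39.283

Exact integral: ∫_1^6.5 h(u) du = 2303.8125.
T_6 ≈ 2343.09549.
Error ≈ 2303.8125 − 2343.09549 ≈ -39.283.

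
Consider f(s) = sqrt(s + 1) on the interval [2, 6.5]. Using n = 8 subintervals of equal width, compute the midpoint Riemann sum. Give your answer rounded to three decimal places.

Δs = (6.5 − 2)/8 = 0.5625.
Midpoints: 2.28125, 2.84375, 3.40625, 3.96875, 4.53125, 5.09375, 5.65625, 6.21875.
f(2.28125) ≈ 1.811, f(2.84375) ≈ 1.961, f(3.40625) ≈ 2.099, f(3.96875) ≈ 2.229, f(4.53125) ≈ 2.352, f(5.09375) ≈ 2.469, f(5.65625) ≈ 2.580, f(6.21875) ≈ 2.687.
Sum = Δs · [f(2.28125) + f(2.84375) + f(3.40625) + ...].
Sum ≈ 10.230.

10.230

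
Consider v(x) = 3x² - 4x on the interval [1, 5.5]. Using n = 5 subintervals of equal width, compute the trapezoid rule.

Δx = (5.5 − 1)/5 = 0.9.
v(1) = -1, v(1.9) = 3.23, v(2.8) = 12.32, v(3.7) = 26.27, v(4.6) = 45.08, v(5.5) = 68.75.
T_5 = (Δx/2)·[v(x_0) + 2v(x_1) + ... + 2v(x_{4}) + v(x_5)].
Sum = 108.6975.

108.6975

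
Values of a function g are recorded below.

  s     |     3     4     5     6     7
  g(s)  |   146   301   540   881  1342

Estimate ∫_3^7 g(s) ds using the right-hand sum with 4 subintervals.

3064

Δs = 1.
Sum = 1·[301 + 540 + 881 + 1342] = 3064.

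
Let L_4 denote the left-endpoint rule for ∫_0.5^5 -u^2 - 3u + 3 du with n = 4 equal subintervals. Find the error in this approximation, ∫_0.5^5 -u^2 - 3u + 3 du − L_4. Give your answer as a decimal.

-20.56640625

Exact integral: ∫_0.5^5 f(u) du = -65.25.
L_4 = -44.68359375.
Error = -65.25 − (-44.68359375) = -20.56640625.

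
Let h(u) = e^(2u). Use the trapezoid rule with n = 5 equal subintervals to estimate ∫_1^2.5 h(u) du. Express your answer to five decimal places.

72.61483

Δu = (2.5 − 1)/5 = 0.3.
h(1) ≈ 7.38906, h(1.3) ≈ 13.46374, h(1.6) ≈ 24.53253, h(1.9) ≈ 44.70118, h(2.2) ≈ 81.45087, h(2.5) ≈ 148.41316.
T_5 = (Δu/2)·[h(u_0) + 2h(u_1) + ... + 2h(u_{4}) + h(u_5)].
Sum ≈ 72.61483.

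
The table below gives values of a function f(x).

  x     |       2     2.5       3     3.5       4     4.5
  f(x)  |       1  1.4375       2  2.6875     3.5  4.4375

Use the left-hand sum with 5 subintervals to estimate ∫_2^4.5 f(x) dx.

5.3125

Δx = 0.5.
Sum = 0.5·[1 + 1.4375 + 2 + 2.6875 + 3.5] = 5.3125.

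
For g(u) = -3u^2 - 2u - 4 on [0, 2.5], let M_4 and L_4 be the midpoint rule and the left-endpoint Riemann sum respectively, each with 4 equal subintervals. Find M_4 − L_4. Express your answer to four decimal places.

-6.6895

M_4 ≈ -31.630859.
L_4 = -24.94140625.
M_4 − L_4 ≈ -6.6895.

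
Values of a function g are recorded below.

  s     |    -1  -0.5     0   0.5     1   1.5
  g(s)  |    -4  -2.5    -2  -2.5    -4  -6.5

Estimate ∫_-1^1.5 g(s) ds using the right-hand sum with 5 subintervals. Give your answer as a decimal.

Δs = 0.5.
Sum = 0.5·[(-2.5) + (-2) + (-2.5) + (-4) + (-6.5)] = -8.75.

-8.75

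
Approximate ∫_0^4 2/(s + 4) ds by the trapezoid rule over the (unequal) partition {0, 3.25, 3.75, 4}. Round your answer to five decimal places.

Subinterval widths: 3.25, 0.5, 0.25.
f(0) = 0.5, f(3.25) = 8/29, f(3.75) = 8/31, f(4) = 0.25.
On each subinterval the trapezoid contributes (Δs_i/2)·[f(s_{i-1}) + f(s_i)].
Sum ≈ 1.45777.

1.45777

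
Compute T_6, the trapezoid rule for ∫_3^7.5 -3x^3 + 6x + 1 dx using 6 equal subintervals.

Δx = (7.5 − 3)/6 = 0.75.
f(3) = -62, f(3.75) = -134.703125, f(4.5) = -245.375, f(5.25) = -401.609375, f(6) = -611, f(6.75) = -881.140625, f(7.5) = -1219.625.
T_6 = (Δx/2)·[f(x_0) + 2f(x_1) + ... + 2f(x_{5}) + f(x_6)].
Sum = -2185.98046875.

-2185.98046875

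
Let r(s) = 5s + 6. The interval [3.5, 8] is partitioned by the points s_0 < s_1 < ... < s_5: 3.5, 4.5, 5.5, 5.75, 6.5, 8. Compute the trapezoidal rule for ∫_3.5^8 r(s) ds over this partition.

156.375

Subinterval widths: 1, 1, 0.25, 0.75, 1.5.
r(3.5) = 23.5, r(4.5) = 28.5, r(5.5) = 33.5, r(5.75) = 34.75, r(6.5) = 38.5, r(8) = 46.
On each subinterval the trapezoid contributes (Δs_i/2)·[r(s_{i-1}) + r(s_i)].
Sum = 156.375.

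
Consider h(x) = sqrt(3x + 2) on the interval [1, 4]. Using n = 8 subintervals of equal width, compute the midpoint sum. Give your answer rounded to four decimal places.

Δx = (4 − 1)/8 = 0.375.
Midpoints: 1.1875, 1.5625, 1.9375, 2.3125, 2.6875, 3.0625, 3.4375, 3.8125.
h(1.1875) ≈ 2.3585, h(1.5625) ≈ 2.5860, h(1.9375) ≈ 2.7951, h(2.3125) ≈ 2.9896, h(2.6875) ≈ 3.1721, h(3.0625) ≈ 3.3448, h(3.4375) ≈ 3.5089, h(3.8125) ≈ 3.6657.
Sum = Δx · [h(1.1875) + h(1.5625) + h(1.9375) + ...].
Sum ≈ 9.1578.

9.1578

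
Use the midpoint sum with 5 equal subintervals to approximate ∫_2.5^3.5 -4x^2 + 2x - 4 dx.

Δx = (3.5 − 2.5)/5 = 0.2.
Midpoints: 2.6, 2.8, 3, 3.2, 3.4.
f(2.6) = -25.84, f(2.8) = -29.76, f(3) = -34, f(3.2) = -38.56, f(3.4) = -43.44.
Sum = Δx · [f(2.6) + f(2.8) + f(3) + f(3.2) + f(3.4)].
Sum = -34.32.

-34.32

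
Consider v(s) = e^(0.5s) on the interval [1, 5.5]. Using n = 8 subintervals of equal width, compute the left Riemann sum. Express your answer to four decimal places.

Δs = (5.5 − 1)/8 = 0.5625.
Left endpoints: 1, 1.5625, 2.125, 2.6875, 3.25, 3.8125, 4.375, 4.9375.
v(1) ≈ 1.6487, v(1.5625) ≈ 2.1842, v(2.125) ≈ 2.8936, v(2.6875) ≈ 3.8334, v(3.25) ≈ 5.0784, v(3.8125) ≈ 6.7278, v(4.375) ≈ 8.9129, v(4.9375) ≈ 11.8077.
Sum = Δs · [v(1) + v(1.5625) + v(2.125) + ...].
Sum ≈ 24.2363.

24.2363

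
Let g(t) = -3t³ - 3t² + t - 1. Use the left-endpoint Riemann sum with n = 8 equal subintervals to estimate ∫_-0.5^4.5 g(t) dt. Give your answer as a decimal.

Δt = (4.5 − (-0.5))/8 = 0.625.
Left endpoints: -0.5, 0.125, 0.75, 1.375, 2, 2.625, 3.25, 3.875.
g(-0.5) = -1.875, g(0.125) = -475/512, g(0.75) = -3.203125, g(1.375) = -6705/512, g(2) = -35, g(2.625) = -37535/512, g(3.25) = -132.421875, g(3.875) = -110965/512.
Sum = Δt · [g(-0.5) + g(0.125) + g(0.75) + ...].
Sum = -297.8515625.

-297.8515625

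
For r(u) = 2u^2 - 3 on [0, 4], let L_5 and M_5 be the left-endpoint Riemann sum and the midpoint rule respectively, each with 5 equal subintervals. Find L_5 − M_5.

L_5 = 18.72.
M_5 = 30.24.
L_5 − M_5 = -11.52.

-11.52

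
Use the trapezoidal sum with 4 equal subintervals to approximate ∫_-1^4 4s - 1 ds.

Δs = (4 − (-1))/4 = 1.25.
f(-1) = -5, f(0.25) = 0, f(1.5) = 5, f(2.75) = 10, f(4) = 15.
T_4 = (Δs/2)·[f(s_0) + 2f(s_1) + 2f(s_2) + 2f(s_3) + f(s_4)].
Sum = 25.

25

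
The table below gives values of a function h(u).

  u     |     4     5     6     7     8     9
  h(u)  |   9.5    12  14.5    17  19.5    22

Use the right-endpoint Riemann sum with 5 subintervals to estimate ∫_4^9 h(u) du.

Δu = 1.
Sum = 1·[12 + 14.5 + 17 + 19.5 + 22] = 85.

85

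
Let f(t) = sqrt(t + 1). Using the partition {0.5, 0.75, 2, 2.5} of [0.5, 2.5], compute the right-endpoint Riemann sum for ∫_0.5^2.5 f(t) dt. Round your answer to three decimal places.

Subinterval widths: 0.25, 1.25, 0.5.
Right endpoints: 0.75, 2, 2.5.
f(0.75) ≈ 1.323, f(2) ≈ 1.732, f(2.5) ≈ 1.871.
Sum = Σ Δt_i · f(t_i).
Sum ≈ 3.431.

3.431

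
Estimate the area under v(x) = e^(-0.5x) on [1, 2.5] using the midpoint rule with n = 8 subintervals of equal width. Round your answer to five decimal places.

0.63982

Δx = (2.5 − 1)/8 = 0.1875.
Midpoints: 1.09375, 1.28125, 1.46875, 1.65625, 1.84375, 2.03125, 2.21875, 2.40625.
v(1.09375) ≈ 0.57876, v(1.28125) ≈ 0.52696, v(1.46875) ≈ 0.47981, v(1.65625) ≈ 0.43687, v(1.84375) ≈ 0.39777, v(2.03125) ≈ 0.36218, v(2.21875) ≈ 0.32976, v(2.40625) ≈ 0.30025.
Sum = Δx · [v(1.09375) + v(1.28125) + v(1.46875) + ...].
Sum ≈ 0.63982.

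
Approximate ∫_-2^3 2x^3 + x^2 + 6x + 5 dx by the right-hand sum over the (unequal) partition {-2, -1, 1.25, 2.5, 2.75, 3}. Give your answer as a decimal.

Subinterval widths: 1, 2.25, 1.25, 0.25, 0.25.
Right endpoints: -1, 1.25, 2.5, 2.75, 3.
f(-1) = -2, f(1.25) = 17.96875, f(2.5) = 57.5, f(2.75) = 70.65625, f(3) = 86.
Sum = Σ Δx_i · f(x_i).
Sum = 149.46875.

149.46875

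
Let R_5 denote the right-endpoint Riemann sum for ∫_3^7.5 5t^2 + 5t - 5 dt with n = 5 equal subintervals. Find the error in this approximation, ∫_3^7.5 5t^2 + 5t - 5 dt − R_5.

Exact integral: ∫_3^7.5 f(t) dt = 753.75.
R_5 = 873.225.
Error = 753.75 − 873.225 = -119.475.

-119.475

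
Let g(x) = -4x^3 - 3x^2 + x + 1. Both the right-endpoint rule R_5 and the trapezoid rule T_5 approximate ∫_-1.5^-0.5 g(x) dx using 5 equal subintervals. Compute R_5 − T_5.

-0.6

R_5 = 1.21.
T_5 = 1.81.
R_5 − T_5 = -0.6.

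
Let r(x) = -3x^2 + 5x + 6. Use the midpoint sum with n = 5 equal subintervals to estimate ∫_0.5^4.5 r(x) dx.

Δx = (4.5 − 0.5)/5 = 0.8.
Midpoints: 0.9, 1.7, 2.5, 3.3, 4.1.
r(0.9) = 8.07, r(1.7) = 5.83, r(2.5) = -0.25, r(3.3) = -10.17, r(4.1) = -23.93.
Sum = Δx · [r(0.9) + r(1.7) + r(2.5) + r(3.3) + r(4.1)].
Sum = -16.36.

-16.36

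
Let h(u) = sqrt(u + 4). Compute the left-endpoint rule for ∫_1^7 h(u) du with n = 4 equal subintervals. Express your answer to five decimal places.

Δu = (7 − 1)/4 = 1.5.
Left endpoints: 1, 2.5, 4, 5.5.
h(1) ≈ 2.23607, h(2.5) ≈ 2.54951, h(4) ≈ 2.82843, h(5.5) ≈ 3.08221.
Sum = Δu · [h(1) + h(2.5) + h(4) + h(5.5)].
Sum ≈ 16.04432.

16.04432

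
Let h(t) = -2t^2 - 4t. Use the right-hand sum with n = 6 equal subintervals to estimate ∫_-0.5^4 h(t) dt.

-93.65625

Δt = (4 − (-0.5))/6 = 0.75.
Right endpoints: 0.25, 1, 1.75, 2.5, 3.25, 4.
h(0.25) = -1.125, h(1) = -6, h(1.75) = -13.125, h(2.5) = -22.5, h(3.25) = -34.125, h(4) = -48.
Sum = Δt · [h(0.25) + h(1) + h(1.75) + ...].
Sum = -93.65625.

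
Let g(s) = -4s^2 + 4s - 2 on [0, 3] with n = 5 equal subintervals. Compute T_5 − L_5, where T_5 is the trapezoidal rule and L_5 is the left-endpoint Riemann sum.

T_5 = -24.72.
L_5 = -17.52.
T_5 − L_5 = -7.2.

-7.2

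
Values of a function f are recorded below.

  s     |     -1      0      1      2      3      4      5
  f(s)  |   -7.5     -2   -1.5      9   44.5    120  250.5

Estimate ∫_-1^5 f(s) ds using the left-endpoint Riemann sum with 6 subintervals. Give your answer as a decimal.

Δs = 1.
Sum = 1·[(-7.5) + (-2) + (-1.5) + 9 + 44.5 + 120] = 162.5.

162.5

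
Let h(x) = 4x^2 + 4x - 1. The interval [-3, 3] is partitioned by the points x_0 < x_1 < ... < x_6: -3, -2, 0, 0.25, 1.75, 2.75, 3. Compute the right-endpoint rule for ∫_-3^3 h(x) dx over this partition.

84.4375

Subinterval widths: 1, 2, 0.25, 1.5, 1, 0.25.
Right endpoints: -2, 0, 0.25, 1.75, 2.75, 3.
h(-2) = 7, h(0) = -1, h(0.25) = 0.25, h(1.75) = 18.25, h(2.75) = 40.25, h(3) = 47.
Sum = Σ Δx_i · h(x_i).
Sum = 84.4375.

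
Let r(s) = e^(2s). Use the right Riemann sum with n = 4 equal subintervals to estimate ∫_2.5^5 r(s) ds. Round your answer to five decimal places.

Δs = (5 − 2.5)/4 = 0.625.
Right endpoints: 3.125, 3.75, 4.375, 5.
r(3.125) ≈ 518.01282, r(3.75) ≈ 1808.04241, r(4.375) ≈ 6310.68811, r(5) ≈ 22026.46579.
Sum = Δs · [r(3.125) + r(3.75) + r(4.375) + r(5)].
Sum ≈ 19164.50571.

19164.50571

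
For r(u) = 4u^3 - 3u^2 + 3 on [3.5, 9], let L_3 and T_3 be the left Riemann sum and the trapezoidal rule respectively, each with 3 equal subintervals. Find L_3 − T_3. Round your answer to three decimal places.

-2326.729

L_3 ≈ 3636.41667.
T_3 ≈ 5963.14583.
L_3 − T_3 ≈ -2326.729.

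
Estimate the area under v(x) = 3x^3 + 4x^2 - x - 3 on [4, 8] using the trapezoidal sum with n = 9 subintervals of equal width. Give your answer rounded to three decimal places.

Δx = (8 − 4)/9 = 4/9.
v(4) = 249, v(40/9) = 81391/243, v(44/9) = 106499/243, v(16/3) = 5045/9, v(52/9) = 170923/243, v(56/9) = 211007/243, v(20/3) = 1057, v(64/9) = 308839/243, v(68/9) = 367355/243, v(8) = 1781.
T_9 = (Δx/2)·[v(x_0) + 2v(x_1) + ... + 2v(x_{8}) + v(x_9)].
Sum ≈ 3448.971.

3448.971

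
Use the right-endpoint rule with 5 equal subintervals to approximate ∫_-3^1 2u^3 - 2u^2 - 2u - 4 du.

-44.48

Δu = (1 − (-3))/5 = 0.8.
Right endpoints: -2.2, -1.4, -0.6, 0.2, 1.
f(-2.2) = -30.576, f(-1.4) = -10.608, f(-0.6) = -3.952, f(0.2) = -4.464, f(1) = -6.
Sum = Δu · [f(-2.2) + f(-1.4) + f(-0.6) + f(0.2) + f(1)].
Sum = -44.48.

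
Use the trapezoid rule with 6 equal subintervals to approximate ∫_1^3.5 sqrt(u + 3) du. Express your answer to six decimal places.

Δu = (3.5 − 1)/6 = 5/12.
f(1) ≈ 2.000000, f(17/12) ≈ 2.101587, f(11/6) ≈ 2.198484, f(2.25) ≈ 2.291288, f(8/3) ≈ 2.380476, f(37/12) ≈ 2.466441, f(3.5) ≈ 2.549510.
T_6 = (Δu/2)·[f(u_0) + 2f(u_1) + ... + 2f(u_{5}) + f(u_6)].
Sum ≈ 5.713763.

5.713763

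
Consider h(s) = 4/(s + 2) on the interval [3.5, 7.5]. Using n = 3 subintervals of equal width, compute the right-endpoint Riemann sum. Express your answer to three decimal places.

Δs = (7.5 − 3.5)/3 = 4/3.
Right endpoints: 29/6, 37/6, 7.5.
h(29/6) = 24/41, h(37/6) = 24/49, h(7.5) = 8/19.
Sum = Δs · [h(29/6) + h(37/6) + h(7.5)].
Sum ≈ 1.995.

1.995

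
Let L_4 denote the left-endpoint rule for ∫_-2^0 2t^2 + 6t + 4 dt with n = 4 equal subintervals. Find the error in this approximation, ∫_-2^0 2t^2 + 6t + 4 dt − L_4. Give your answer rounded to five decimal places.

Exact integral: ∫_-2^0 f(t) dt ≈ 1.3333333.
L_4 = 0.5.
Error ≈ 1.3333333 − 0.5 ≈ 0.83333.

0.83333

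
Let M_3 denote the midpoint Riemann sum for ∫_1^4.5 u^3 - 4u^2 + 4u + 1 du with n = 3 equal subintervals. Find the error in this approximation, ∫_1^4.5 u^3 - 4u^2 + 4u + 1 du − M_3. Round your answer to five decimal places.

Exact integral: ∫_1^4.5 f(u) du ≈ 24.0989583.
M_3 ≈ 22.4117477.
Error ≈ 24.0989583 − 22.4117477 ≈ 1.68721.

1.68721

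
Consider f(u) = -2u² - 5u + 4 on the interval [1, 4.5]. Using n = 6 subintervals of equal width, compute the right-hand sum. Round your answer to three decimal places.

-110.939

Δu = (4.5 − 1)/6 = 7/12.
Right endpoints: 19/12, 13/6, 2.75, 10/3, 47/12, 4.5.
f(19/12) = -643/72, f(13/6) = -146/9, f(2.75) = -24.875, f(10/3) = -314/9, f(47/12) = -3331/72, f(4.5) = -59.
Sum = Δu · [f(19/12) + f(13/6) + f(2.75) + ...].
Sum ≈ -110.939.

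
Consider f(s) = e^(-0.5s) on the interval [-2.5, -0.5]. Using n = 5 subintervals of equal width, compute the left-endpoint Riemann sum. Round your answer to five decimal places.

Δs = (-0.5 − (-2.5))/5 = 0.4.
Left endpoints: -2.5, -2.1, -1.7, -1.3, -0.9.
f(-2.5) ≈ 3.49034, f(-2.1) ≈ 2.85765, f(-1.7) ≈ 2.33965, f(-1.3) ≈ 1.91554, f(-0.9) ≈ 1.56831.
Sum = Δs · [f(-2.5) + f(-2.1) + f(-1.7) + f(-1.3) + f(-0.9)].
Sum ≈ 4.86860.

4.86860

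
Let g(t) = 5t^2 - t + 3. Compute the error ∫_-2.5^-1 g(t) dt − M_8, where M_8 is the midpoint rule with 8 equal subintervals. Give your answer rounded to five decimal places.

Exact integral: ∫_-2.5^-1 g(t) dt = 31.5.
M_8 ≈ 31.4780273.
Error ≈ 31.5 − 31.4780273 ≈ 0.02197.

0.02197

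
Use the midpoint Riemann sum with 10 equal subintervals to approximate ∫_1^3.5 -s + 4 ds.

Δs = (3.5 − 1)/10 = 0.25.
Midpoints: 1.125, 1.375, 1.625, 1.875, 2.125, 2.375, 2.625, 2.875, 3.125, 3.375.
f(1.125) = 2.875, f(1.375) = 2.625, f(1.625) = 2.375, f(1.875) = 2.125, f(2.125) = 1.875, f(2.375) = 1.625, f(2.625) = 1.375, f(2.875) = 1.125, f(3.125) = 0.875, f(3.375) = 0.625.
Sum = Δs · [f(1.125) + f(1.375) + f(1.625) + ...].
Sum = 4.375.

4.375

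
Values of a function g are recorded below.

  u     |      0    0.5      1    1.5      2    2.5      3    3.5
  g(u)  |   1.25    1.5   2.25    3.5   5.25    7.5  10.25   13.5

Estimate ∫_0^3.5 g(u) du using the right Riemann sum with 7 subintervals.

21.875

Δu = 0.5.
Sum = 0.5·[1.5 + 2.25 + 3.5 + 5.25 + 7.5 + 10.25 + 13.5] = 21.875.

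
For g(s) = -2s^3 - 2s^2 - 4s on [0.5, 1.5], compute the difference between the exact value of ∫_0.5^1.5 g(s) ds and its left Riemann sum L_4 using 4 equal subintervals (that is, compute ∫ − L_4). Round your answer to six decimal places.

Exact integral: ∫_0.5^1.5 g(s) ds ≈ -8.66666667.
L_4 = -6.9375.
Error ≈ -8.66666667 − (-6.9375) ≈ -1.729167.

-1.729167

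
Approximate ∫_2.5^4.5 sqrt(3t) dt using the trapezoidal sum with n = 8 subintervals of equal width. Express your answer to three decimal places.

Δt = (4.5 − 2.5)/8 = 0.25.
f(2.5) ≈ 2.739, f(2.75) ≈ 2.872, f(3) ≈ 3.000, f(3.25) ≈ 3.122, f(3.5) ≈ 3.240, f(3.75) ≈ 3.354, f(4) ≈ 3.464, f(4.25) ≈ 3.571, f(4.5) ≈ 3.674.
T_8 = (Δt/2)·[f(t_0) + 2f(t_1) + ... + 2f(t_{7}) + f(t_8)].
Sum ≈ 6.458.

6.458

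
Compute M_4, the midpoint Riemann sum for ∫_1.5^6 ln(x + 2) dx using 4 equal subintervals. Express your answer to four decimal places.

Δx = (6 − 1.5)/4 = 1.125.
Midpoints: 2.0625, 3.1875, 4.3125, 5.4375.
f(2.0625) ≈ 1.4018, f(3.1875) ≈ 1.6463, f(4.3125) ≈ 1.8425, f(5.4375) ≈ 2.0065.
Sum = Δx · [f(2.0625) + f(3.1875) + f(4.3125) + f(5.4375)].
Sum ≈ 7.7593.

7.7593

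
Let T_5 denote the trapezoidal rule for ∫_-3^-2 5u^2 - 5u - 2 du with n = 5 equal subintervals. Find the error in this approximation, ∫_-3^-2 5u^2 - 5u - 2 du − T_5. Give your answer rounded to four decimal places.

-0.0333

Exact integral: ∫_-3^-2 f(u) du ≈ 42.166667.
T_5 = 42.2.
Error ≈ 42.166667 − 42.2 ≈ -0.0333.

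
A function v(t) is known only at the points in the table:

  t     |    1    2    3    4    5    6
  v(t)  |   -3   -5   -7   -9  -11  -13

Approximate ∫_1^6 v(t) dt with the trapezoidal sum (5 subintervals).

Δt = 1.
T_5 = (1/2)·[(-3) + 2·(-5) + 2·(-7) + 2·(-9) + 2·(-11) + (-13)] = -40.

-40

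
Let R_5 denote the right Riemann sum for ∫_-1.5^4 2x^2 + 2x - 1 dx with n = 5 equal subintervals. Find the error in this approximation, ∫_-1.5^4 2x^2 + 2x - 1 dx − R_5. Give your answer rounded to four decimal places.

-23.3933

Exact integral: ∫_-1.5^4 f(x) dx ≈ 53.166667.
R_5 = 76.56.
Error ≈ 53.166667 − 76.56 ≈ -23.3933.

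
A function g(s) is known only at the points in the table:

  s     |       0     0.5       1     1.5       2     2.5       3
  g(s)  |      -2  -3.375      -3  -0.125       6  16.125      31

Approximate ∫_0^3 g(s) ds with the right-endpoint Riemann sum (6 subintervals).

23.3125

Δs = 0.5.
Sum = 0.5·[(-3.375) + (-3) + (-0.125) + 6 + 16.125 + 31] = 23.3125.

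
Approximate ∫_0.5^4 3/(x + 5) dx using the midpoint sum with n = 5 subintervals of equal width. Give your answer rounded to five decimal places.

1.47617

Δx = (4 − 0.5)/5 = 0.7.
Midpoints: 0.85, 1.55, 2.25, 2.95, 3.65.
f(0.85) = 20/39, f(1.55) = 60/131, f(2.25) = 12/29, f(2.95) = 20/53, f(3.65) = 60/173.
Sum = Δx · [f(0.85) + f(1.55) + f(2.25) + f(2.95) + f(3.65)].
Sum ≈ 1.47617.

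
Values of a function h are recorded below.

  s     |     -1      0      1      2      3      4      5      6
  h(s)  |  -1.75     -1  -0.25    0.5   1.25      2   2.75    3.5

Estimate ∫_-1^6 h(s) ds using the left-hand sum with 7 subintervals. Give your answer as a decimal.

3.5

Δs = 1.
Sum = 1·[(-1.75) + (-1) + (-0.25) + 0.5 + 1.25 + 2 + 2.75] = 3.5.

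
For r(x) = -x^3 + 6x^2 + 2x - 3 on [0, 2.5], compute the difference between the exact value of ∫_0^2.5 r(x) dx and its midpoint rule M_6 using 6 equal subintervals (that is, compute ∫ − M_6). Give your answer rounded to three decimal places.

0.081

Exact integral: ∫_0^2.5 r(x) dx = 20.234375.
M_6 ≈ 20.15299.
Error ≈ 20.234375 − 20.15299 ≈ 0.081.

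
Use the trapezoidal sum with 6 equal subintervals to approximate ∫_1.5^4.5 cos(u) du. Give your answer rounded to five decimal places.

-1.93371

Δu = (4.5 − 1.5)/6 = 0.5.
f(1.5) ≈ 0.07074, f(2) ≈ -0.41615, f(2.5) ≈ -0.80114, f(3) ≈ -0.98999, f(3.5) ≈ -0.93646, f(4) ≈ -0.65364, f(4.5) ≈ -0.21080.
T_6 = (Δu/2)·[f(u_0) + 2f(u_1) + ... + 2f(u_{5}) + f(u_6)].
Sum ≈ -1.93371.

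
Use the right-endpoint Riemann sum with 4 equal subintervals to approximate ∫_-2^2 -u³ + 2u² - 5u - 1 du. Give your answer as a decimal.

Δu = (2 − (-2))/4 = 1.
Right endpoints: -1, 0, 1, 2.
f(-1) = 7, f(0) = -1, f(1) = -5, f(2) = -11.
Sum = Δu · [f(-1) + f(0) + f(1) + f(2)].
Sum = -10.

-10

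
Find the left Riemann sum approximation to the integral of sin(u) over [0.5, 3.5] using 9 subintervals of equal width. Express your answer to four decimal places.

1.9356

Δu = (3.5 − 0.5)/9 = 1/3.
Left endpoints: 0.5, 5/6, 7/6, 1.5, 11/6, 13/6, 2.5, 17/6, 19/6.
f(0.5) ≈ 0.4794, f(5/6) ≈ 0.7402, f(7/6) ≈ 0.9194, f(1.5) ≈ 0.9975, f(11/6) ≈ 0.9657, f(13/6) ≈ 0.8277, f(2.5) ≈ 0.5985, f(17/6) ≈ 0.3034, f(19/6) ≈ -0.0251.
Sum = Δu · [f(0.5) + f(5/6) + f(7/6) + ...].
Sum ≈ 1.9356.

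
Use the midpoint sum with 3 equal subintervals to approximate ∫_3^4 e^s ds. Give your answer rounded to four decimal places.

Δs = (4 − 3)/3 = 1/3.
Midpoints: 19/6, 3.5, 23/6.
f(19/6) ≈ 23.7283, f(3.5) ≈ 33.1155, f(23/6) ≈ 46.2163.
Sum = Δs · [f(19/6) + f(3.5) + f(23/6)].
Sum ≈ 34.3533.

34.3533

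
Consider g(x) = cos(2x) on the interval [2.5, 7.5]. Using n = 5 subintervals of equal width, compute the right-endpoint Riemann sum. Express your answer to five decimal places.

Δx = (7.5 − 2.5)/5 = 1.
Right endpoints: 3.5, 4.5, 5.5, 6.5, 7.5.
g(3.5) ≈ 0.75390, g(4.5) ≈ -0.91113, g(5.5) ≈ 0.00443, g(6.5) ≈ 0.90745, g(7.5) ≈ -0.75969.
Sum = Δx · [g(3.5) + g(4.5) + g(5.5) + g(6.5) + g(7.5)].
Sum ≈ -0.00504.

-0.00504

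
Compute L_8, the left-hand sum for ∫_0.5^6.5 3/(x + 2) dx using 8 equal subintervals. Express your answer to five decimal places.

Δx = (6.5 − 0.5)/8 = 0.75.
Left endpoints: 0.5, 1.25, 2, 2.75, 3.5, 4.25, 5, 5.75.
f(0.5) = 1.2, f(1.25) = 12/13, f(2) = 0.75, f(2.75) = 12/19, f(3.5) = 6/11, f(4.25) = 0.48, f(5) = 3/7, f(5.75) = 12/31.
Sum = Δx · [f(0.5) + f(1.25) + f(2) + ...].
Sum ≈ 4.00933.

4.00933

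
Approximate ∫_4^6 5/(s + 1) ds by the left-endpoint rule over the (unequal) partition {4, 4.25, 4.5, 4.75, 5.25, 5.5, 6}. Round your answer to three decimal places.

Subinterval widths: 0.25, 0.25, 0.25, 0.5, 0.25, 0.5.
Left endpoints: 4, 4.25, 4.5, 4.75, 5.25, 5.5.
f(4) = 1, f(4.25) = 20/21, f(4.5) = 10/11, f(4.75) = 20/23, f(5.25) = 0.8, f(5.5) = 10/13.
Sum = Σ Δs_i · f(s_i).
Sum ≈ 1.735.

1.735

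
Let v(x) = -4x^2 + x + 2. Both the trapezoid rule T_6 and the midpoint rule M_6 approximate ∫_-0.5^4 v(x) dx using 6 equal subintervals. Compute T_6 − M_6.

-2.53125

T_6 = -70.3125.
M_6 = -67.78125.
T_6 − M_6 = -2.53125.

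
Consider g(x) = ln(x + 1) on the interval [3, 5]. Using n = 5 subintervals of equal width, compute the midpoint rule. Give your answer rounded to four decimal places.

Δx = (5 − 3)/5 = 0.4.
Midpoints: 3.2, 3.6, 4, 4.4, 4.8.
g(3.2) ≈ 1.4351, g(3.6) ≈ 1.5261, g(4) ≈ 1.6094, g(4.4) ≈ 1.6864, g(4.8) ≈ 1.7579.
Sum = Δx · [g(3.2) + g(3.6) + g(4) + g(4.4) + g(4.8)].
Sum ≈ 3.2059.

3.2059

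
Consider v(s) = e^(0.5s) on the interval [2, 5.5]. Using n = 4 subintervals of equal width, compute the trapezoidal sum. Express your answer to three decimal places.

Δs = (5.5 − 2)/4 = 0.875.
v(2) ≈ 2.718, v(2.875) ≈ 4.210, v(3.75) ≈ 6.521, v(4.625) ≈ 10.100, v(5.5) ≈ 15.643.
T_4 = (Δs/2)·[v(s_0) + 2v(s_1) + 2v(s_2) + 2v(s_3) + v(s_4)].
Sum ≈ 26.260.

26.260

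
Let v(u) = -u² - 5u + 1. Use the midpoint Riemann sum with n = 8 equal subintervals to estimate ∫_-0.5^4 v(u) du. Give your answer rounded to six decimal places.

Δu = (4 − (-0.5))/8 = 0.5625.
Midpoints: -0.21875, 0.34375, 0.90625, 1.46875, 2.03125, 2.59375, 3.15625, 3.71875.
v(-0.21875) = 2095/1024, v(0.34375) = -857/1024, v(0.90625) = -4457/1024, v(1.46875) = -8705/1024, v(2.03125) = -13601/1024, v(2.59375) = -19145/1024, v(3.15625) = -25337/1024, v(3.71875) = -32177/1024.
Sum = Δu · [v(-0.21875) + v(0.34375) + v(0.90625) + ...].
Sum ≈ -56.131348.

-56.131348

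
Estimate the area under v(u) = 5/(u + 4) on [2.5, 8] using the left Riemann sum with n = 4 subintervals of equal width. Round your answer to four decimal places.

Δu = (8 − 2.5)/4 = 1.375.
Left endpoints: 2.5, 3.875, 5.25, 6.625.
v(2.5) = 10/13, v(3.875) = 40/63, v(5.25) = 20/37, v(6.625) = 8/17.
Sum = Δu · [v(2.5) + v(3.875) + v(5.25) + v(6.625)].
Sum ≈ 3.3210.

3.3210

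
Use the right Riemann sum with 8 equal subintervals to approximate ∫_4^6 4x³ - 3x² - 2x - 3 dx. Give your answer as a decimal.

931.1875

Δx = (6 − 4)/8 = 0.25.
Right endpoints: 4.25, 4.5, 4.75, 5, 5.25, 5.5, 5.75, 6.
f(4.25) = 241.375, f(4.5) = 291.75, f(4.75) = 348.5, f(5) = 412, f(5.25) = 482.625, f(5.5) = 560.75, f(5.75) = 646.75, f(6) = 741.
Sum = Δx · [f(4.25) + f(4.5) + f(4.75) + ...].
Sum = 931.1875.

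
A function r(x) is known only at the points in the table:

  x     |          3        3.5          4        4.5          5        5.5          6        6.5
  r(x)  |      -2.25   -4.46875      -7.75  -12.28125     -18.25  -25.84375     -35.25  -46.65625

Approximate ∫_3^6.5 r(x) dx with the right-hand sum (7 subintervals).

Δx = 0.5.
Sum = 0.5·[(-4.46875) + (-7.75) + (-12.28125) + (-18.25) + (-25.84375) + (-35.25) + (-46.65625)] = -75.25.

-75.25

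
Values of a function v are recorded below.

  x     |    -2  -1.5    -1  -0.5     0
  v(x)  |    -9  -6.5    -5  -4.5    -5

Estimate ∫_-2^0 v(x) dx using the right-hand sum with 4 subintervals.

Δx = 0.5.
Sum = 0.5·[(-6.5) + (-5) + (-4.5) + (-5)] = -10.5.

-10.5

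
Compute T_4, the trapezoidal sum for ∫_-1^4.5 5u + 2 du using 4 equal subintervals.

59.125

Δu = (4.5 − (-1))/4 = 1.375.
f(-1) = -3, f(0.375) = 3.875, f(1.75) = 10.75, f(3.125) = 17.625, f(4.5) = 24.5.
T_4 = (Δu/2)·[f(u_0) + 2f(u_1) + 2f(u_2) + 2f(u_3) + f(u_4)].
Sum = 59.125.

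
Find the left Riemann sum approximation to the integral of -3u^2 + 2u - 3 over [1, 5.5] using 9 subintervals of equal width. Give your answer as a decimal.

-130.5

Δu = (5.5 − 1)/9 = 0.5.
Left endpoints: 1, 1.5, 2, 2.5, 3, 3.5, 4, 4.5, 5.
f(1) = -4, f(1.5) = -6.75, f(2) = -11, f(2.5) = -16.75, f(3) = -24, f(3.5) = -32.75, f(4) = -43, f(4.5) = -54.75, f(5) = -68.
Sum = Δu · [f(1) + f(1.5) + f(2) + ...].
Sum = -130.5.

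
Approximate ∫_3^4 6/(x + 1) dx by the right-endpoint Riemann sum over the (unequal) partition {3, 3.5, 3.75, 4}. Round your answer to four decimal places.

Subinterval widths: 0.5, 0.25, 0.25.
Right endpoints: 3.5, 3.75, 4.
f(3.5) = 4/3, f(3.75) = 24/19, f(4) = 1.2.
Sum = Σ Δx_i · f(x_i).
Sum ≈ 1.2825.

1.2825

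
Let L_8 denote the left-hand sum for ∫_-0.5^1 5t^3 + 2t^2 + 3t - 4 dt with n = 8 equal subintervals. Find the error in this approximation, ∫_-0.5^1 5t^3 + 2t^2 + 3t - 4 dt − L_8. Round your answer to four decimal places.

1.0393

Exact integral: ∫_-0.5^1 f(t) dt = -2.953125.
L_8 ≈ -3.992432.
Error ≈ -2.953125 − (-3.992432) ≈ 1.0393.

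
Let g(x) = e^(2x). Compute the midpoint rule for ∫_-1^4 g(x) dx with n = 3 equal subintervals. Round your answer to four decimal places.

Δx = (4 − (-1))/3 = 5/3.
Midpoints: -1/6, 1.5, 19/6.
g(-1/6) ≈ 0.7165, g(1.5) ≈ 20.0855, g(19/6) ≈ 563.0302.
Sum = Δx · [g(-1/6) + g(1.5) + g(19/6)].
Sum ≈ 973.0538.

973.0538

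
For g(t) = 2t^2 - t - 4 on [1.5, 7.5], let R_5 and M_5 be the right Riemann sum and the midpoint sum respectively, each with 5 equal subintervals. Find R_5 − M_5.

65.52

R_5 = 292.08.
M_5 = 226.56.
R_5 − M_5 = 65.52.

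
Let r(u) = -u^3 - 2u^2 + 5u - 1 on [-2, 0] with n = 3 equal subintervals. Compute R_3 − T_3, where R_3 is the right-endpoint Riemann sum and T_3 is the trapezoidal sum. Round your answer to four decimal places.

3.3333

R_3 ≈ -9.851852.
T_3 ≈ -13.185185.
R_3 − T_3 ≈ 3.3333.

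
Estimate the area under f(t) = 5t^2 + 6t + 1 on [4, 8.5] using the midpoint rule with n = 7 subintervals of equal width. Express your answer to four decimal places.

1089.3501

Δt = (8.5 − 4)/7 = 9/14.
Midpoints: 121/28, 139/28, 157/28, 6.25, 193/28, 211/28, 229/28.
f(121/28) = 94317/784, f(139/28) = 120741/784, f(157/28) = 150405/784, f(6.25) = 233.8125, f(193/28) = 219453/784, f(211/28) = 258837/784, f(229/28) = 301461/784.
Sum = Δt · [f(121/28) + f(139/28) + f(157/28) + ...].
Sum ≈ 1089.3501.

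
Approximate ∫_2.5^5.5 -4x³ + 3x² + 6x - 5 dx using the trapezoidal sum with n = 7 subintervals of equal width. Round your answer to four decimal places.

-672.3827

Δx = (5.5 − 2.5)/7 = 3/7.
f(2.5) = -33.75, f(41/14) = -85293/1372, f(47/14) = -140481/1372, f(53/14) = -214461/1372, f(59/14) = -309825/1372, f(65/14) = -429165/1372, f(71/14) = -575073/1372, f(5.5) = -546.75.
T_7 = (Δx/2)·[f(x_0) + 2f(x_1) + ... + 2f(x_{6}) + f(x_7)].
Sum ≈ -672.3827.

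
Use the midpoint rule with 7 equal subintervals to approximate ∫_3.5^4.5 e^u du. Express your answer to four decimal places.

Δu = (4.5 − 3.5)/7 = 1/7.
Midpoints: 25/7, 26/7, 27/7, 4, 29/7, 30/7, 31/7.
f(25/7) ≈ 35.5674, f(26/7) ≈ 41.0293, f(27/7) ≈ 47.3299, f(4) ≈ 54.5982, f(29/7) ≈ 62.9825, f(30/7) ≈ 72.6544, f(31/7) ≈ 83.8116.
Sum = Δu · [f(25/7) + f(26/7) + f(27/7) + ...].
Sum ≈ 56.8533.

56.8533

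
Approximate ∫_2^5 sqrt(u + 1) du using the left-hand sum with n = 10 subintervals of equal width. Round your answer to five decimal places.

6.22561

Δu = (5 − 2)/10 = 0.3.
Left endpoints: 2, 2.3, 2.6, 2.9, 3.2, 3.5, 3.8, 4.1, 4.4, 4.7.
f(2) ≈ 1.73205, f(2.3) ≈ 1.81659, f(2.6) ≈ 1.89737, f(2.9) ≈ 1.97484, f(3.2) ≈ 2.04939, f(3.5) ≈ 2.12132, f(3.8) ≈ 2.19089, f(4.1) ≈ 2.25832, f(4.4) ≈ 2.32379, f(4.7) ≈ 2.38747.
Sum = Δu · [f(2) + f(2.3) + f(2.6) + ...].
Sum ≈ 6.22561.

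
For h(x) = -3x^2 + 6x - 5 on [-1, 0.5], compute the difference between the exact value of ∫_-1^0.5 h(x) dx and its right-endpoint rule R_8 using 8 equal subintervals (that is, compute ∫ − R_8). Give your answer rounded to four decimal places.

Exact integral: ∫_-1^0.5 h(x) dx = -10.875.
R_8 ≈ -9.846680.
Error ≈ -10.875 − (-9.846680) ≈ -1.0283.

-1.0283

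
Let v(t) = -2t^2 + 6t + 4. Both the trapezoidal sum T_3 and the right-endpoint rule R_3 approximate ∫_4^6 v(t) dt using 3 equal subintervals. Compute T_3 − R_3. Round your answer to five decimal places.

9.33333

T_3 ≈ -33.6296296.
R_3 ≈ -42.9629630.
T_3 − R_3 ≈ 9.33333.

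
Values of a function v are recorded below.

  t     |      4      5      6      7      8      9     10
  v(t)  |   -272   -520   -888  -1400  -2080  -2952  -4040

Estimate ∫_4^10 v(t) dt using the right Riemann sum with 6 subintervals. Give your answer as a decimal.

Δt = 1.
Sum = 1·[(-520) + (-888) + (-1400) + (-2080) + (-2952) + (-4040)] = -11880.

-11880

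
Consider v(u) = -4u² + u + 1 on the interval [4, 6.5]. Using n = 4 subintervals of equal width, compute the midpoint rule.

-264.8828125

Δu = (6.5 − 4)/4 = 0.625.
Midpoints: 4.3125, 4.9375, 5.5625, 6.1875.
v(4.3125) = -69.078125, v(4.9375) = -91.578125, v(5.5625) = -117.203125, v(6.1875) = -145.953125.
Sum = Δu · [v(4.3125) + v(4.9375) + v(5.5625) + v(6.1875)].
Sum = -264.8828125.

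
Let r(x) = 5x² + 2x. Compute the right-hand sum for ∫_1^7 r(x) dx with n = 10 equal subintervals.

695.4

Δx = (7 − 1)/10 = 0.6.
Right endpoints: 1.6, 2.2, 2.8, 3.4, 4, 4.6, 5.2, 5.8, 6.4, 7.
r(1.6) = 16, r(2.2) = 28.6, r(2.8) = 44.8, r(3.4) = 64.6, r(4) = 88, r(4.6) = 115, r(5.2) = 145.6, r(5.8) = 179.8, r(6.4) = 217.6, r(7) = 259.
Sum = Δx · [r(1.6) + r(2.2) + r(2.8) + ...].
Sum = 695.4.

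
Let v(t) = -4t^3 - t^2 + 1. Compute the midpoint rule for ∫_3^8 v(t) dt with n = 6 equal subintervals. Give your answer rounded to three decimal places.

Δt = (8 − 3)/6 = 5/6.
Midpoints: 41/12, 4.25, 61/12, 71/12, 6.75, 91/12.
v(41/12) = -18383/108, v(4.25) = -324.125, v(61/12) = -14857/27, v(71/12) = -186301/216, v(6.75) = -1274.75, v(91/12) = -388991/216.
Sum = Δt · [v(41/12) + v(4.25) + v(61/12) + ...].
Sum ≈ -4152.280.

-4152.280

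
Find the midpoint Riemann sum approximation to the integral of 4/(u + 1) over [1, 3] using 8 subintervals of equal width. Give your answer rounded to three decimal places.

Δu = (3 − 1)/8 = 0.25.
Midpoints: 1.125, 1.375, 1.625, 1.875, 2.125, 2.375, 2.625, 2.875.
f(1.125) = 32/17, f(1.375) = 32/19, f(1.625) = 32/21, f(1.875) = 32/23, f(2.125) = 1.28, f(2.375) = 32/27, f(2.625) = 32/29, f(2.875) = 32/31.
Sum = Δu · [f(1.125) + f(1.375) + f(1.625) + ...].
Sum ≈ 2.771.

2.771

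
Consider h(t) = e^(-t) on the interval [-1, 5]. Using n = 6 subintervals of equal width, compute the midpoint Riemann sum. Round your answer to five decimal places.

Δt = (5 − (-1))/6 = 1.
Midpoints: -0.5, 0.5, 1.5, 2.5, 3.5, 4.5.
h(-0.5) ≈ 1.64872, h(0.5) ≈ 0.60653, h(1.5) ≈ 0.22313, h(2.5) ≈ 0.08208, h(3.5) ≈ 0.03020, h(4.5) ≈ 0.01111.
Sum = Δt · [h(-0.5) + h(0.5) + h(1.5) + ...].
Sum ≈ 2.60177.

2.60177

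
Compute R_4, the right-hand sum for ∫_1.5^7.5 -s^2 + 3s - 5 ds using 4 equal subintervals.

Δs = (7.5 − 1.5)/4 = 1.5.
Right endpoints: 3, 4.5, 6, 7.5.
f(3) = -5, f(4.5) = -11.75, f(6) = -23, f(7.5) = -38.75.
Sum = Δs · [f(3) + f(4.5) + f(6) + f(7.5)].
Sum = -117.75.

-117.75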